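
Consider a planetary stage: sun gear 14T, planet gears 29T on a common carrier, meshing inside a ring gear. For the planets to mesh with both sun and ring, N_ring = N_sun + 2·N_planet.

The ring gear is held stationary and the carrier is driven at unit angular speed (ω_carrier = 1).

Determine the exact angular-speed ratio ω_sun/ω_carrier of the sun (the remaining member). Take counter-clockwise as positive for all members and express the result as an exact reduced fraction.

43/7

N_ring = 14 + 2·29 = 72
14(ω_s−ω_c) = −72(ω_r−ω_c),  ω_r=0, ω_c=1
ω_s = 1 − (72/14)(0−1) = 43/7
ω_s/ω_c = 43/7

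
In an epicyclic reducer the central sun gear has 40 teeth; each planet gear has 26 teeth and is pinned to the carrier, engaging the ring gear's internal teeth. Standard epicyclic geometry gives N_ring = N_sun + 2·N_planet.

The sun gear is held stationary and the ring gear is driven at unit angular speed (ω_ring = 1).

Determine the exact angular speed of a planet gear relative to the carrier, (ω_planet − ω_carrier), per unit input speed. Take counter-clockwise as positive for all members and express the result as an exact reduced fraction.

460/429

N_ring = 40 + 2·26 = 92
40(ω_s−ω_c) = −92(ω_r−ω_c),  ω_s=0, ω_r=1
40(0−ω_c) = −92(1−ω_c)  ⇒  132ω_c = 92  ⇒  ω_c = 23/33
sun–planet: 40·(0−23/33) = −26·(ω_p−ω_c)  ⇒  ω_p−ω_c = −(40/26)·(-23/33) = 460/429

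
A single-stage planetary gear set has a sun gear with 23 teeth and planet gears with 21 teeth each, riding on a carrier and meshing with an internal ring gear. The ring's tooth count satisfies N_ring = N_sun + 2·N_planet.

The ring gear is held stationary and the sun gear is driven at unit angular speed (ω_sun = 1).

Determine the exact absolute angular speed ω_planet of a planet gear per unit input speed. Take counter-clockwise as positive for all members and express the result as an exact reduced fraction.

-23/42

N_ring = 23 + 2·21 = 65
23(ω_s−ω_c) = −65(ω_r−ω_c),  ω_r=0, ω_s=1
23(1−ω_c) = −65(0−ω_c)  ⇒  88ω_c = 23  ⇒  ω_c = 23/88
sun–planet: 23·(1−23/88) = −21·(ω_p−ω_c)  ⇒  ω_p−ω_c = −(23/21)·(65/88) = -1495/1848
ω_p = 23/88 − 1495/1848 = -23/42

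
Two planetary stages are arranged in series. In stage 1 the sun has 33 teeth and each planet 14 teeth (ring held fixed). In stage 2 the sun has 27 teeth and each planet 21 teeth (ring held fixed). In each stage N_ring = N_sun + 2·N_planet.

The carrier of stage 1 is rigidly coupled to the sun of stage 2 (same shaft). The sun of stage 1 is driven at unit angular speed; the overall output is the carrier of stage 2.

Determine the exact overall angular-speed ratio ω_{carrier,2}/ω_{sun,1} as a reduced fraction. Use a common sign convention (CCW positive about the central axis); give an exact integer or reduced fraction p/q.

297/3008

Stage 1: N_ring = 33 + 2·14 = 61
Stage 1: 33(ω_s−ω_c) = −61(ω_r−ω_c),  ω_r=0, ω_s=1
Stage 1: 33(1−ω_c) = −61(0−ω_c)  ⇒  94ω_c = 33  ⇒  ω_c = 33/94
  ⇒ ω_c¹/ω_s¹ = 33/94
Stage 2: N_ring = 27 + 2·21 = 69
Stage 2: 27(ω_s−ω_c) = −69(ω_r−ω_c),  ω_r=0, ω_s=1
Stage 2: 27(1−ω_c) = −69(0−ω_c)  ⇒  96ω_c = 27  ⇒  ω_c = 9/32
  ⇒ ω_c²/ω_s² = 9/32
Coupling ω_s² = ω_c¹ ⇒ overall = 33/94 × 9/32 = 297/3008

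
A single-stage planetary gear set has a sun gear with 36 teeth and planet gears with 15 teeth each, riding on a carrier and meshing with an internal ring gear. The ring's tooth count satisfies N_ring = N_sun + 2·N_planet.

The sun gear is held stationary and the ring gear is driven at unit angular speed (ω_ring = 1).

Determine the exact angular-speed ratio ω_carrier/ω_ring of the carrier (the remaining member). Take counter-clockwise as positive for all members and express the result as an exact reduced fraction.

N_ring = 36 + 2·15 = 66
36(ω_s−ω_c) = −66(ω_r−ω_c),  ω_s=0, ω_r=1
36(0−ω_c) = −66(1−ω_c)  ⇒  102ω_c = 66  ⇒  ω_c = 11/17
ω_c/ω_r = 11/17

11/17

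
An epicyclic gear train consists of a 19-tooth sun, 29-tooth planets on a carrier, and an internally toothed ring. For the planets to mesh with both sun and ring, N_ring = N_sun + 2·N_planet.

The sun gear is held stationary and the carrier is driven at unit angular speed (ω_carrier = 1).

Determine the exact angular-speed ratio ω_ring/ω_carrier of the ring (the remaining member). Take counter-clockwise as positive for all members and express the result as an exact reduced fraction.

96/77

N_ring = 19 + 2·29 = 77
19(ω_s−ω_c) = −77(ω_r−ω_c),  ω_s=0, ω_c=1
ω_r = 1 − (19/77)(0−1) = 96/77
ω_r/ω_c = 96/77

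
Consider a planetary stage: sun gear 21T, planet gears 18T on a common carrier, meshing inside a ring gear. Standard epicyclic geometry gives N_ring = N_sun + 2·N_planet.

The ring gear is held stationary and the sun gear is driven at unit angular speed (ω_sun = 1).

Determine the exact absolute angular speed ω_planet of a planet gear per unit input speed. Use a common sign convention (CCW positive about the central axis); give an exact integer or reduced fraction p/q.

-7/12

N_ring = 21 + 2·18 = 57
21(ω_s−ω_c) = −57(ω_r−ω_c),  ω_r=0, ω_s=1
21(1−ω_c) = −57(0−ω_c)  ⇒  78ω_c = 21  ⇒  ω_c = 7/26
sun–planet: 21·(1−7/26) = −18·(ω_p−ω_c)  ⇒  ω_p−ω_c = −(21/18)·(19/26) = -133/156
ω_p = 7/26 − 133/156 = -7/12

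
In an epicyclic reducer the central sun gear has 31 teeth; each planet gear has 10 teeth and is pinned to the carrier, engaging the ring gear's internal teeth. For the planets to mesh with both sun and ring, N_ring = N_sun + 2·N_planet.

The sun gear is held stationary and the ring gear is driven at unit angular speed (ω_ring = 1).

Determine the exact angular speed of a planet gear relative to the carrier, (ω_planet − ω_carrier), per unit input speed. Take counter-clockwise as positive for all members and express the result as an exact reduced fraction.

1581/820

N_ring = 31 + 2·10 = 51
31(ω_s−ω_c) = −51(ω_r−ω_c),  ω_s=0, ω_r=1
31(0−ω_c) = −51(1−ω_c)  ⇒  82ω_c = 51  ⇒  ω_c = 51/82
sun–planet: 31·(0−51/82) = −10·(ω_p−ω_c)  ⇒  ω_p−ω_c = −(31/10)·(-51/82) = 1581/820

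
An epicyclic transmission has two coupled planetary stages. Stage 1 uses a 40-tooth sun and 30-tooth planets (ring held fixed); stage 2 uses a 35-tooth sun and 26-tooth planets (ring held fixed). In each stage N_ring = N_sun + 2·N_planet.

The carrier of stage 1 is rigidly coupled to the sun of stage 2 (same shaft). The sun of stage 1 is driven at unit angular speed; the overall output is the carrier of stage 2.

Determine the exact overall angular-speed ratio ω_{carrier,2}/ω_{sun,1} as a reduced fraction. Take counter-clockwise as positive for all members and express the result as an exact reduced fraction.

5/61

Stage 1: N_ring = 40 + 2·30 = 100
Stage 1: 40(ω_s−ω_c) = −100(ω_r−ω_c),  ω_r=0, ω_s=1
Stage 1: 40(1−ω_c) = −100(0−ω_c)  ⇒  140ω_c = 40  ⇒  ω_c = 2/7
  ⇒ ω_c¹/ω_s¹ = 2/7
Stage 2: N_ring = 35 + 2·26 = 87
Stage 2: 35(ω_s−ω_c) = −87(ω_r−ω_c),  ω_r=0, ω_s=1
Stage 2: 35(1−ω_c) = −87(0−ω_c)  ⇒  122ω_c = 35  ⇒  ω_c = 35/122
  ⇒ ω_c²/ω_s² = 35/122
Coupling ω_s² = ω_c¹ ⇒ overall = 2/7 × 35/122 = 5/61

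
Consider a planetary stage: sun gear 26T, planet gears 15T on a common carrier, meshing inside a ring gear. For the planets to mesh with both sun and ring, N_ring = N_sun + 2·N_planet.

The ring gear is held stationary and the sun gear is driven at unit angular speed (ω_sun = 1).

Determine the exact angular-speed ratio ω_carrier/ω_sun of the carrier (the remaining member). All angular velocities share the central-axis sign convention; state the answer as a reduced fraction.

13/41

N_ring = 26 + 2·15 = 56
26(ω_s−ω_c) = −56(ω_r−ω_c),  ω_r=0, ω_s=1
26(1−ω_c) = −56(0−ω_c)  ⇒  82ω_c = 26  ⇒  ω_c = 13/41
ω_c/ω_s = 13/41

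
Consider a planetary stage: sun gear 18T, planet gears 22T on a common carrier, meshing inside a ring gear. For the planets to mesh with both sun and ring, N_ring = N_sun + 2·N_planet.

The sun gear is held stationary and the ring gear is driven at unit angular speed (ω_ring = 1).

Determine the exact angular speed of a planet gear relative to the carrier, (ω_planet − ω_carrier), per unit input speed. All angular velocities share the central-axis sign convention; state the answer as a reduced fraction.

N_ring = 18 + 2·22 = 62
18(ω_s−ω_c) = −62(ω_r−ω_c),  ω_s=0, ω_r=1
18(0−ω_c) = −62(1−ω_c)  ⇒  80ω_c = 62  ⇒  ω_c = 31/40
sun–planet: 18·(0−31/40) = −22·(ω_p−ω_c)  ⇒  ω_p−ω_c = −(18/22)·(-31/40) = 279/440

279/440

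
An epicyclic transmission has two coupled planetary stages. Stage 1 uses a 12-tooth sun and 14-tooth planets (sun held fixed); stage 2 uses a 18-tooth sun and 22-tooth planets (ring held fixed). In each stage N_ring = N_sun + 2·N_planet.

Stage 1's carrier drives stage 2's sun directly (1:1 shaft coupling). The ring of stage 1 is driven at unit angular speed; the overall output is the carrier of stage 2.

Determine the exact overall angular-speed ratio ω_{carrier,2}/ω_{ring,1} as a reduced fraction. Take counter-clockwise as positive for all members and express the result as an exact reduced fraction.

Stage 1: N_ring = 12 + 2·14 = 40
Stage 1: 12(ω_s−ω_c) = −40(ω_r−ω_c),  ω_s=0, ω_r=1
Stage 1: 12(0−ω_c) = −40(1−ω_c)  ⇒  52ω_c = 40  ⇒  ω_c = 10/13
  ⇒ ω_c¹/ω_r¹ = 10/13
Stage 2: N_ring = 18 + 2·22 = 62
Stage 2: 18(ω_s−ω_c) = −62(ω_r−ω_c),  ω_r=0, ω_s=1
Stage 2: 18(1−ω_c) = −62(0−ω_c)  ⇒  80ω_c = 18  ⇒  ω_c = 9/40
  ⇒ ω_c²/ω_s² = 9/40
Coupling ω_s² = ω_c¹ ⇒ overall = 10/13 × 9/40 = 9/52

9/52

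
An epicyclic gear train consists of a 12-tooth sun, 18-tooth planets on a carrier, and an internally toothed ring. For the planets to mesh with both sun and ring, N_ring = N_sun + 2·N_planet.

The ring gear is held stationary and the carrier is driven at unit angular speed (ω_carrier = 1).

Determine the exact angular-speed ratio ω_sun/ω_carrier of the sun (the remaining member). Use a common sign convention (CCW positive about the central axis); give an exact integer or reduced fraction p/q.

N_ring = 12 + 2·18 = 48
12(ω_s−ω_c) = −48(ω_r−ω_c),  ω_r=0, ω_c=1
ω_s = 1 − (48/12)(0−1) = 5
ω_s/ω_c = 5

5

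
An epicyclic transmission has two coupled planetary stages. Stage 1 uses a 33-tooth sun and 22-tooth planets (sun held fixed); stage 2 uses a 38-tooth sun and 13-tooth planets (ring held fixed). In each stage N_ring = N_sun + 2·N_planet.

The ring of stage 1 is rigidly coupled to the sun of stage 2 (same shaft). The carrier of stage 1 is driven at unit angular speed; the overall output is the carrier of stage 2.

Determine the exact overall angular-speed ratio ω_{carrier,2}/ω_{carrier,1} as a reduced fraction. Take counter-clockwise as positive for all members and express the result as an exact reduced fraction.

Stage 1: N_ring = 33 + 2·22 = 77
Stage 1: 33(ω_s−ω_c) = −77(ω_r−ω_c),  ω_s=0, ω_c=1
Stage 1: ω_r = 1 − (33/77)(0−1) = 10/7
  ⇒ ω_r¹/ω_c¹ = 10/7
Stage 2: N_ring = 38 + 2·13 = 64
Stage 2: 38(ω_s−ω_c) = −64(ω_r−ω_c),  ω_r=0, ω_s=1
Stage 2: 38(1−ω_c) = −64(0−ω_c)  ⇒  102ω_c = 38  ⇒  ω_c = 19/51
  ⇒ ω_c²/ω_s² = 19/51
Coupling ω_s² = ω_r¹ ⇒ overall = 10/7 × 19/51 = 190/357

190/357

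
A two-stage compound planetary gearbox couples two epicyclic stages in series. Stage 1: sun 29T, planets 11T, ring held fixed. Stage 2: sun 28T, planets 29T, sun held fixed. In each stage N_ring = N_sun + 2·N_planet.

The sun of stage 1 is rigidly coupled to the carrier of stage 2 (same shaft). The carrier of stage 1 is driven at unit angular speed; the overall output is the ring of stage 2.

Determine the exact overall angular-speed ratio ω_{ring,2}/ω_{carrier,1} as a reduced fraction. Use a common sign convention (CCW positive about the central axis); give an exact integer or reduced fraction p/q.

4560/1247

Stage 1: N_ring = 29 + 2·11 = 51
Stage 1: 29(ω_s−ω_c) = −51(ω_r−ω_c),  ω_r=0, ω_c=1
Stage 1: ω_s = 1 − (51/29)(0−1) = 80/29
  ⇒ ω_s¹/ω_c¹ = 80/29
Stage 2: N_ring = 28 + 2·29 = 86
Stage 2: 28(ω_s−ω_c) = −86(ω_r−ω_c),  ω_s=0, ω_c=1
Stage 2: ω_r = 1 − (28/86)(0−1) = 57/43
  ⇒ ω_r²/ω_c² = 57/43
Coupling ω_c² = ω_s¹ ⇒ overall = 80/29 × 57/43 = 4560/1247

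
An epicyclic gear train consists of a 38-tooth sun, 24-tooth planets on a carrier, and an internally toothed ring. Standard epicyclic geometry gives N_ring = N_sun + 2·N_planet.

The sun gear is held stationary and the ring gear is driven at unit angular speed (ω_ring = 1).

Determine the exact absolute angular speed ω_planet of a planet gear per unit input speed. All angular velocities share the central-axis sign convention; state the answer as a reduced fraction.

N_ring = 38 + 2·24 = 86
38(ω_s−ω_c) = −86(ω_r−ω_c),  ω_s=0, ω_r=1
38(0−ω_c) = −86(1−ω_c)  ⇒  124ω_c = 86  ⇒  ω_c = 43/62
sun–planet: 38·(0−43/62) = −24·(ω_p−ω_c)  ⇒  ω_p−ω_c = −(38/24)·(-43/62) = 817/744
ω_p = 43/62 + 817/744 = 43/24

43/24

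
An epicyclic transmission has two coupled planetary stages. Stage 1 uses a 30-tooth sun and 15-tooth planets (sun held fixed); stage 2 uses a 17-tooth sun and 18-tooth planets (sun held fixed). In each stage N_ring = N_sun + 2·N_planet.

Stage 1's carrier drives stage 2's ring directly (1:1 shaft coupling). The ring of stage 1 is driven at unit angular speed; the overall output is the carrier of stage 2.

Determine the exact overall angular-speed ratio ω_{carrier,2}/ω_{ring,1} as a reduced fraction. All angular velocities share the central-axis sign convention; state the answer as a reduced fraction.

53/105

Stage 1: N_ring = 30 + 2·15 = 60
Stage 1: 30(ω_s−ω_c) = −60(ω_r−ω_c),  ω_s=0, ω_r=1
Stage 1: 30(0−ω_c) = −60(1−ω_c)  ⇒  90ω_c = 60  ⇒  ω_c = 2/3
  ⇒ ω_c¹/ω_r¹ = 2/3
Stage 2: N_ring = 17 + 2·18 = 53
Stage 2: 17(ω_s−ω_c) = −53(ω_r−ω_c),  ω_s=0, ω_r=1
Stage 2: 17(0−ω_c) = −53(1−ω_c)  ⇒  70ω_c = 53  ⇒  ω_c = 53/70
  ⇒ ω_c²/ω_r² = 53/70
Coupling ω_r² = ω_c¹ ⇒ overall = 2/3 × 53/70 = 53/105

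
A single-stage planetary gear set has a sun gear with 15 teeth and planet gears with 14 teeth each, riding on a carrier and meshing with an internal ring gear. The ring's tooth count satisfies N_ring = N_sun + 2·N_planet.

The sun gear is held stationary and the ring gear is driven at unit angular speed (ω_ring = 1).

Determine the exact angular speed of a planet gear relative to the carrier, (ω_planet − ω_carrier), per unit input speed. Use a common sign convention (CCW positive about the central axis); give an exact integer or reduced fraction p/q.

645/812

N_ring = 15 + 2·14 = 43
15(ω_s−ω_c) = −43(ω_r−ω_c),  ω_s=0, ω_r=1
15(0−ω_c) = −43(1−ω_c)  ⇒  58ω_c = 43  ⇒  ω_c = 43/58
sun–planet: 15·(0−43/58) = −14·(ω_p−ω_c)  ⇒  ω_p−ω_c = −(15/14)·(-43/58) = 645/812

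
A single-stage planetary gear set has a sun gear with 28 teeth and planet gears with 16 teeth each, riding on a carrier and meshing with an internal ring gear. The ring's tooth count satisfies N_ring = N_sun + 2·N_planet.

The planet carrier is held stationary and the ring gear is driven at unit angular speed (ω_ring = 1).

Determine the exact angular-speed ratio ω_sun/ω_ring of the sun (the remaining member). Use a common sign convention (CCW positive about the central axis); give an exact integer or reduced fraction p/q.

-15/7

N_ring = 28 + 2·16 = 60
28(ω_s−ω_c) = −60(ω_r−ω_c),  ω_c=0, ω_r=1
ω_s = 0 − (60/28)(1−0) = -15/7
ω_s/ω_r = -15/7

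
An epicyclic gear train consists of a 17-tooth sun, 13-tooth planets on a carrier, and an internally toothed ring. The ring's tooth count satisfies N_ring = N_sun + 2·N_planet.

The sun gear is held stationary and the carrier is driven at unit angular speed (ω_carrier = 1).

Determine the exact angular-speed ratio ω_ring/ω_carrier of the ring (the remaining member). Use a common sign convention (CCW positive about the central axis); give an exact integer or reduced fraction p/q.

N_ring = 17 + 2·13 = 43
17(ω_s−ω_c) = −43(ω_r−ω_c),  ω_s=0, ω_c=1
ω_r = 1 − (17/43)(0−1) = 60/43
ω_r/ω_c = 60/43

60/43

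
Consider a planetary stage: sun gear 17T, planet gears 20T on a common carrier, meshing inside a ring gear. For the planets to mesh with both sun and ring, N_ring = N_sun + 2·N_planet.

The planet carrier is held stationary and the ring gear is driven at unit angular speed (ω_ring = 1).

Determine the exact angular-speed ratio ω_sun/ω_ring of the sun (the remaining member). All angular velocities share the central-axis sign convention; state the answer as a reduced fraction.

-57/17

N_ring = 17 + 2·20 = 57
17(ω_s−ω_c) = −57(ω_r−ω_c),  ω_c=0, ω_r=1
ω_s = 0 − (57/17)(1−0) = -57/17
ω_s/ω_r = -57/17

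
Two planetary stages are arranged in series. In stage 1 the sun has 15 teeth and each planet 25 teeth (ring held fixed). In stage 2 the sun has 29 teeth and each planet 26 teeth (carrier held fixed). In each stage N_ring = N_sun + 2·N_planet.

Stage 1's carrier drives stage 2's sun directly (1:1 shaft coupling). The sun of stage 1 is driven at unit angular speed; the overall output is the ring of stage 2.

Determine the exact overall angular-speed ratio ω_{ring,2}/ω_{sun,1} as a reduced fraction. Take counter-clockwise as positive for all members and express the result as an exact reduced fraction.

Stage 1: N_ring = 15 + 2·25 = 65
Stage 1: 15(ω_s−ω_c) = −65(ω_r−ω_c),  ω_r=0, ω_s=1
Stage 1: 15(1−ω_c) = −65(0−ω_c)  ⇒  80ω_c = 15  ⇒  ω_c = 3/16
  ⇒ ω_c¹/ω_s¹ = 3/16
Stage 2: N_ring = 29 + 2·26 = 81
Stage 2: 29(ω_s−ω_c) = −81(ω_r−ω_c),  ω_c=0, ω_s=1
Stage 2: ω_r = 0 − (29/81)(1−0) = -29/81
  ⇒ ω_r²/ω_s² = -29/81
Coupling ω_s² = ω_c¹ ⇒ overall = 3/16 × -29/81 = -29/432

-29/432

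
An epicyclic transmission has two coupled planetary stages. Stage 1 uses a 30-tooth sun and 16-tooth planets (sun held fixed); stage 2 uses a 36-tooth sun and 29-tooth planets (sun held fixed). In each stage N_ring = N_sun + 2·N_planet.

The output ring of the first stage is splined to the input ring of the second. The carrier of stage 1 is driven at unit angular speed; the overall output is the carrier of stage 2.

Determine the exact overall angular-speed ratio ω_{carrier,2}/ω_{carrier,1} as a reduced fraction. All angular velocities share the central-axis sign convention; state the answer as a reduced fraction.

Stage 1: N_ring = 30 + 2·16 = 62
Stage 1: 30(ω_s−ω_c) = −62(ω_r−ω_c),  ω_s=0, ω_c=1
Stage 1: ω_r = 1 − (30/62)(0−1) = 46/31
  ⇒ ω_r¹/ω_c¹ = 46/31
Stage 2: N_ring = 36 + 2·29 = 94
Stage 2: 36(ω_s−ω_c) = −94(ω_r−ω_c),  ω_s=0, ω_r=1
Stage 2: 36(0−ω_c) = −94(1−ω_c)  ⇒  130ω_c = 94  ⇒  ω_c = 47/65
  ⇒ ω_c²/ω_r² = 47/65
Coupling ω_r² = ω_r¹ ⇒ overall = 46/31 × 47/65 = 2162/2015

2162/2015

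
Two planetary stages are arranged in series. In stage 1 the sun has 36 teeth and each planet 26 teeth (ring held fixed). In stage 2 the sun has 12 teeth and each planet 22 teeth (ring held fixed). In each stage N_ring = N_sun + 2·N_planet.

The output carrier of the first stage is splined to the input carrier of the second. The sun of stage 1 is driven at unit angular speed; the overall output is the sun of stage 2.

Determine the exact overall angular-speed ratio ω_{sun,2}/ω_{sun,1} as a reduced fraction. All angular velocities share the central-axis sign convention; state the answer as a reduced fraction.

Stage 1: N_ring = 36 + 2·26 = 88
Stage 1: 36(ω_s−ω_c) = −88(ω_r−ω_c),  ω_r=0, ω_s=1
Stage 1: 36(1−ω_c) = −88(0−ω_c)  ⇒  124ω_c = 36  ⇒  ω_c = 9/31
  ⇒ ω_c¹/ω_s¹ = 9/31
Stage 2: N_ring = 12 + 2·22 = 56
Stage 2: 12(ω_s−ω_c) = −56(ω_r−ω_c),  ω_r=0, ω_c=1
Stage 2: ω_s = 1 − (56/12)(0−1) = 17/3
  ⇒ ω_s²/ω_c² = 17/3
Coupling ω_c² = ω_c¹ ⇒ overall = 9/31 × 17/3 = 51/31

51/31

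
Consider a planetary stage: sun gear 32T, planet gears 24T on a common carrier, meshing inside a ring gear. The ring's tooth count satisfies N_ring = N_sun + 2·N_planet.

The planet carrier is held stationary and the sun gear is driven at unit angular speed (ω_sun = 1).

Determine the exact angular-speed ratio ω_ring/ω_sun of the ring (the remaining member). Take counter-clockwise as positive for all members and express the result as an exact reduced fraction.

N_ring = 32 + 2·24 = 80
32(ω_s−ω_c) = −80(ω_r−ω_c),  ω_c=0, ω_s=1
ω_r = 0 − (32/80)(1−0) = -2/5
ω_r/ω_s = -2/5

-2/5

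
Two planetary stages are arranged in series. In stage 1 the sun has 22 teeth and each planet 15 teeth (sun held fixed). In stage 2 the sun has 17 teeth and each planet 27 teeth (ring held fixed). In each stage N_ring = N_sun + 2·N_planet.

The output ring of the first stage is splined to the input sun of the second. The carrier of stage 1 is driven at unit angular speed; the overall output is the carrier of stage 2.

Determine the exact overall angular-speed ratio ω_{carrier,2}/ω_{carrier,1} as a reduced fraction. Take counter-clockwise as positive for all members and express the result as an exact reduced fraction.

Stage 1: N_ring = 22 + 2·15 = 52
Stage 1: 22(ω_s−ω_c) = −52(ω_r−ω_c),  ω_s=0, ω_c=1
Stage 1: ω_r = 1 − (22/52)(0−1) = 37/26
  ⇒ ω_r¹/ω_c¹ = 37/26
Stage 2: N_ring = 17 + 2·27 = 71
Stage 2: 17(ω_s−ω_c) = −71(ω_r−ω_c),  ω_r=0, ω_s=1
Stage 2: 17(1−ω_c) = −71(0−ω_c)  ⇒  88ω_c = 17  ⇒  ω_c = 17/88
  ⇒ ω_c²/ω_s² = 17/88
Coupling ω_s² = ω_r¹ ⇒ overall = 37/26 × 17/88 = 629/2288

629/2288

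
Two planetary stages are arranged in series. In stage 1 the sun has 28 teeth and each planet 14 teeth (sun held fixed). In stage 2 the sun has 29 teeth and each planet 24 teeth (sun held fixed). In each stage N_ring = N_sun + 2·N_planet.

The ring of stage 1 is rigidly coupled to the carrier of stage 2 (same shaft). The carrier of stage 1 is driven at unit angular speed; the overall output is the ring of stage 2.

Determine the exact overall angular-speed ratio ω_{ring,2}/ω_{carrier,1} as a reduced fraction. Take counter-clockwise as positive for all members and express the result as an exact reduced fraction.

159/77

Stage 1: N_ring = 28 + 2·14 = 56
Stage 1: 28(ω_s−ω_c) = −56(ω_r−ω_c),  ω_s=0, ω_c=1
Stage 1: ω_r = 1 − (28/56)(0−1) = 3/2
  ⇒ ω_r¹/ω_c¹ = 3/2
Stage 2: N_ring = 29 + 2·24 = 77
Stage 2: 29(ω_s−ω_c) = −77(ω_r−ω_c),  ω_s=0, ω_c=1
Stage 2: ω_r = 1 − (29/77)(0−1) = 106/77
  ⇒ ω_r²/ω_c² = 106/77
Coupling ω_c² = ω_r¹ ⇒ overall = 3/2 × 106/77 = 159/77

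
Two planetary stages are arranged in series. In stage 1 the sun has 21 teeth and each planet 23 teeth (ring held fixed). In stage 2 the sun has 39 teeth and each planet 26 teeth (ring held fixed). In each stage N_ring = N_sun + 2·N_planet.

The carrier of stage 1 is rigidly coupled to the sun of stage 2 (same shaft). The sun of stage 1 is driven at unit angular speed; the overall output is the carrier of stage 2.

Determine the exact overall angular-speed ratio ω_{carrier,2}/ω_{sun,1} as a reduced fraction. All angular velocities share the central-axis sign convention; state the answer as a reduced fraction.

63/880

Stage 1: N_ring = 21 + 2·23 = 67
Stage 1: 21(ω_s−ω_c) = −67(ω_r−ω_c),  ω_r=0, ω_s=1
Stage 1: 21(1−ω_c) = −67(0−ω_c)  ⇒  88ω_c = 21  ⇒  ω_c = 21/88
  ⇒ ω_c¹/ω_s¹ = 21/88
Stage 2: N_ring = 39 + 2·26 = 91
Stage 2: 39(ω_s−ω_c) = −91(ω_r−ω_c),  ω_r=0, ω_s=1
Stage 2: 39(1−ω_c) = −91(0−ω_c)  ⇒  130ω_c = 39  ⇒  ω_c = 3/10
  ⇒ ω_c²/ω_s² = 3/10
Coupling ω_s² = ω_c¹ ⇒ overall = 21/88 × 3/10 = 63/880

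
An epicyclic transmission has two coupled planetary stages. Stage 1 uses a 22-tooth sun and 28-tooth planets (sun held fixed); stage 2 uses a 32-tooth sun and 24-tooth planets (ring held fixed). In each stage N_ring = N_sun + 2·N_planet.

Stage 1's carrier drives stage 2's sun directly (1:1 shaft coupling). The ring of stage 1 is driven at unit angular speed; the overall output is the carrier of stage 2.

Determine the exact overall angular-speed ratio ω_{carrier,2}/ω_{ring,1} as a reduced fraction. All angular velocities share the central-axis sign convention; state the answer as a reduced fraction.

39/175

Stage 1: N_ring = 22 + 2·28 = 78
Stage 1: 22(ω_s−ω_c) = −78(ω_r−ω_c),  ω_s=0, ω_r=1
Stage 1: 22(0−ω_c) = −78(1−ω_c)  ⇒  100ω_c = 78  ⇒  ω_c = 39/50
  ⇒ ω_c¹/ω_r¹ = 39/50
Stage 2: N_ring = 32 + 2·24 = 80
Stage 2: 32(ω_s−ω_c) = −80(ω_r−ω_c),  ω_r=0, ω_s=1
Stage 2: 32(1−ω_c) = −80(0−ω_c)  ⇒  112ω_c = 32  ⇒  ω_c = 2/7
  ⇒ ω_c²/ω_s² = 2/7
Coupling ω_s² = ω_c¹ ⇒ overall = 39/50 × 2/7 = 39/175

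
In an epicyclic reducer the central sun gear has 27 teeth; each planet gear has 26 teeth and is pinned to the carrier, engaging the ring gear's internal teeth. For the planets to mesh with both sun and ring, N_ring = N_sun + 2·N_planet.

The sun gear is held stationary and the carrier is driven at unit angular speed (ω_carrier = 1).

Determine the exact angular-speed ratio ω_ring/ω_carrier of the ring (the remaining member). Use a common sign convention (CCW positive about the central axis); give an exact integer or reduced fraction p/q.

106/79

N_ring = 27 + 2·26 = 79
27(ω_s−ω_c) = −79(ω_r−ω_c),  ω_s=0, ω_c=1
ω_r = 1 − (27/79)(0−1) = 106/79
ω_r/ω_c = 106/79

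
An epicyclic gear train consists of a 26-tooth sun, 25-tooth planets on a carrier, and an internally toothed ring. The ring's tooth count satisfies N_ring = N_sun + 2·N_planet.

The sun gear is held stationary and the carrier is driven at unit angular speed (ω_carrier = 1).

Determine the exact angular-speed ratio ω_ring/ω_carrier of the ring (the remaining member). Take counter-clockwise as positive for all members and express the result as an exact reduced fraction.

51/38

N_ring = 26 + 2·25 = 76
26(ω_s−ω_c) = −76(ω_r−ω_c),  ω_s=0, ω_c=1
ω_r = 1 − (26/76)(0−1) = 51/38
ω_r/ω_c = 51/38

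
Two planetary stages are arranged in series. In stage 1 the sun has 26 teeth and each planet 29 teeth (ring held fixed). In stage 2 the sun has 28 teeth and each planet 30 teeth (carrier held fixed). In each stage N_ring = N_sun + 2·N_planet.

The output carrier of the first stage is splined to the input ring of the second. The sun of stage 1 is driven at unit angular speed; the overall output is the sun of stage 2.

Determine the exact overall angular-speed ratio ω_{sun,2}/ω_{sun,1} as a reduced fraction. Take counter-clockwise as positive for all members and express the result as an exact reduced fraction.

-26/35

Stage 1: N_ring = 26 + 2·29 = 84
Stage 1: 26(ω_s−ω_c) = −84(ω_r−ω_c),  ω_r=0, ω_s=1
Stage 1: 26(1−ω_c) = −84(0−ω_c)  ⇒  110ω_c = 26  ⇒  ω_c = 13/55
  ⇒ ω_c¹/ω_s¹ = 13/55
Stage 2: N_ring = 28 + 2·30 = 88
Stage 2: 28(ω_s−ω_c) = −88(ω_r−ω_c),  ω_c=0, ω_r=1
Stage 2: ω_s = 0 − (88/28)(1−0) = -22/7
  ⇒ ω_s²/ω_r² = -22/7
Coupling ω_r² = ω_c¹ ⇒ overall = 13/55 × -22/7 = -26/35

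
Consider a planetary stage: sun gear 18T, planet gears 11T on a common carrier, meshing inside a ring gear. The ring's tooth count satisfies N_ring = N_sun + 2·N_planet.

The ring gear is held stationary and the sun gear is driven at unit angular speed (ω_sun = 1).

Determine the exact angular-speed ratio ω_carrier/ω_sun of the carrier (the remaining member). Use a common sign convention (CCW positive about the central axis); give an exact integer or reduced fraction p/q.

9/29

N_ring = 18 + 2·11 = 40
18(ω_s−ω_c) = −40(ω_r−ω_c),  ω_r=0, ω_s=1
18(1−ω_c) = −40(0−ω_c)  ⇒  58ω_c = 18  ⇒  ω_c = 9/29
ω_c/ω_s = 9/29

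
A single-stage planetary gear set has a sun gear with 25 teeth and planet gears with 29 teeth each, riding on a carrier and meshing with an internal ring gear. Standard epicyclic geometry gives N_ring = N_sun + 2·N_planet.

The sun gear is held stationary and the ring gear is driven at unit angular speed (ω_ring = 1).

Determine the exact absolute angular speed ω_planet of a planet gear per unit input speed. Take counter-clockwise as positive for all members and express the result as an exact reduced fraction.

N_ring = 25 + 2·29 = 83
25(ω_s−ω_c) = −83(ω_r−ω_c),  ω_s=0, ω_r=1
25(0−ω_c) = −83(1−ω_c)  ⇒  108ω_c = 83  ⇒  ω_c = 83/108
sun–planet: 25·(0−83/108) = −29·(ω_p−ω_c)  ⇒  ω_p−ω_c = −(25/29)·(-83/108) = 2075/3132
ω_p = 83/108 + 2075/3132 = 83/58

83/58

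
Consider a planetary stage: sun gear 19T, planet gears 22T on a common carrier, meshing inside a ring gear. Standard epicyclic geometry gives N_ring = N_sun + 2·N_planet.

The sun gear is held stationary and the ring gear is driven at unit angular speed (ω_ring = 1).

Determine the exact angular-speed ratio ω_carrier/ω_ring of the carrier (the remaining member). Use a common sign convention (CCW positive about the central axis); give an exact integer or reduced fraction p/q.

63/82

N_ring = 19 + 2·22 = 63
19(ω_s−ω_c) = −63(ω_r−ω_c),  ω_s=0, ω_r=1
19(0−ω_c) = −63(1−ω_c)  ⇒  82ω_c = 63  ⇒  ω_c = 63/82
ω_c/ω_r = 63/82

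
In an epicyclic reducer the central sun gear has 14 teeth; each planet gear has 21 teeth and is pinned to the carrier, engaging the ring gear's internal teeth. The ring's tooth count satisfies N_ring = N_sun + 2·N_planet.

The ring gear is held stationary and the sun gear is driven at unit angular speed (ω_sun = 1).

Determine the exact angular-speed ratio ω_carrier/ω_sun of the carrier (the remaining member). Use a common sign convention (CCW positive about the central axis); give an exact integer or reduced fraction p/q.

N_ring = 14 + 2·21 = 56
14(ω_s−ω_c) = −56(ω_r−ω_c),  ω_r=0, ω_s=1
14(1−ω_c) = −56(0−ω_c)  ⇒  70ω_c = 14  ⇒  ω_c = 1/5
ω_c/ω_s = 1/5

1/5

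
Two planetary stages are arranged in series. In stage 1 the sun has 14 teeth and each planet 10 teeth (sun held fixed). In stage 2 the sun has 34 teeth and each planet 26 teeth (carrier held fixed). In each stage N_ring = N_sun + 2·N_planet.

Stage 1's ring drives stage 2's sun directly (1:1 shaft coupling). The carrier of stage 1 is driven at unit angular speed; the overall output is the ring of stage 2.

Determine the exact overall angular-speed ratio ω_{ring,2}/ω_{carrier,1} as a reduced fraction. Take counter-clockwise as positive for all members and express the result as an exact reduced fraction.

-24/43

Stage 1: N_ring = 14 + 2·10 = 34
Stage 1: 14(ω_s−ω_c) = −34(ω_r−ω_c),  ω_s=0, ω_c=1
Stage 1: ω_r = 1 − (14/34)(0−1) = 24/17
  ⇒ ω_r¹/ω_c¹ = 24/17
Stage 2: N_ring = 34 + 2·26 = 86
Stage 2: 34(ω_s−ω_c) = −86(ω_r−ω_c),  ω_c=0, ω_s=1
Stage 2: ω_r = 0 − (34/86)(1−0) = -17/43
  ⇒ ω_r²/ω_s² = -17/43
Coupling ω_s² = ω_r¹ ⇒ overall = 24/17 × -17/43 = -24/43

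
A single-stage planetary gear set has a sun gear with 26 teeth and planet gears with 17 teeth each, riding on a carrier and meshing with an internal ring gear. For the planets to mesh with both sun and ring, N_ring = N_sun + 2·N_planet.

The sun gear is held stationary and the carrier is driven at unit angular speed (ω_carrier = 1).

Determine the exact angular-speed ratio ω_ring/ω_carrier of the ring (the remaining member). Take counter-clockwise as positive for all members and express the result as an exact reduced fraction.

N_ring = 26 + 2·17 = 60
26(ω_s−ω_c) = −60(ω_r−ω_c),  ω_s=0, ω_c=1
ω_r = 1 − (26/60)(0−1) = 43/30
ω_r/ω_c = 43/30

43/30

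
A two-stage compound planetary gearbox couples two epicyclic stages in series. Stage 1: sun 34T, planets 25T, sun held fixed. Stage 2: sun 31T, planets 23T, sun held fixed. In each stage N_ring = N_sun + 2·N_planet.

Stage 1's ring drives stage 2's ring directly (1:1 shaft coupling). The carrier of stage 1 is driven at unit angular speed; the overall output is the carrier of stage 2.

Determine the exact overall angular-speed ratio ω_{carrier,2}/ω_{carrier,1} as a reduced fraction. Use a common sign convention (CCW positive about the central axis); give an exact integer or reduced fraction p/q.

Stage 1: N_ring = 34 + 2·25 = 84
Stage 1: 34(ω_s−ω_c) = −84(ω_r−ω_c),  ω_s=0, ω_c=1
Stage 1: ω_r = 1 − (34/84)(0−1) = 59/42
  ⇒ ω_r¹/ω_c¹ = 59/42
Stage 2: N_ring = 31 + 2·23 = 77
Stage 2: 31(ω_s−ω_c) = −77(ω_r−ω_c),  ω_s=0, ω_r=1
Stage 2: 31(0−ω_c) = −77(1−ω_c)  ⇒  108ω_c = 77  ⇒  ω_c = 77/108
  ⇒ ω_c²/ω_r² = 77/108
Coupling ω_r² = ω_r¹ ⇒ overall = 59/42 × 77/108 = 649/648

649/648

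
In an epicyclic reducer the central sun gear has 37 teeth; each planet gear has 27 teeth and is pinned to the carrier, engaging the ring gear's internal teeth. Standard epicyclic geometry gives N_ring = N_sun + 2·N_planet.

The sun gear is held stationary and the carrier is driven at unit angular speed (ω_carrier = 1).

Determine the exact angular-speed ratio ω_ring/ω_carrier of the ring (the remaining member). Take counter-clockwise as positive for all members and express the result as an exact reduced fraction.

128/91

N_ring = 37 + 2·27 = 91
37(ω_s−ω_c) = −91(ω_r−ω_c),  ω_s=0, ω_c=1
ω_r = 1 − (37/91)(0−1) = 128/91
ω_r/ω_c = 128/91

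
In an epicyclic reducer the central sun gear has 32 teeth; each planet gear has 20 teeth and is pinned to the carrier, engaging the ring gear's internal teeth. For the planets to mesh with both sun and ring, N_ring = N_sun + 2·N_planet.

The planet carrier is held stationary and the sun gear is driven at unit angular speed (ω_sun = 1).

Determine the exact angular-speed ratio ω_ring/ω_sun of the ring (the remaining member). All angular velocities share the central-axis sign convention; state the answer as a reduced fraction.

N_ring = 32 + 2·20 = 72
32(ω_s−ω_c) = −72(ω_r−ω_c),  ω_c=0, ω_s=1
ω_r = 0 − (32/72)(1−0) = -4/9
ω_r/ω_s = -4/9

-4/9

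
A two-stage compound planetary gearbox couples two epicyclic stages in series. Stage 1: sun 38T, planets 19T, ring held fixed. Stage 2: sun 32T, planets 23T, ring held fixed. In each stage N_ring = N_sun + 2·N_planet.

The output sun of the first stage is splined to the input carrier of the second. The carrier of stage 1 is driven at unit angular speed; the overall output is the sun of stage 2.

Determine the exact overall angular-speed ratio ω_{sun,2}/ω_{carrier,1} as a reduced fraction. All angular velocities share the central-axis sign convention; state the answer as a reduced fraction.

165/16

Stage 1: N_ring = 38 + 2·19 = 76
Stage 1: 38(ω_s−ω_c) = −76(ω_r−ω_c),  ω_r=0, ω_c=1
Stage 1: ω_s = 1 − (76/38)(0−1) = 3
  ⇒ ω_s¹/ω_c¹ = 3
Stage 2: N_ring = 32 + 2·23 = 78
Stage 2: 32(ω_s−ω_c) = −78(ω_r−ω_c),  ω_r=0, ω_c=1
Stage 2: ω_s = 1 − (78/32)(0−1) = 55/16
  ⇒ ω_s²/ω_c² = 55/16
Coupling ω_c² = ω_s¹ ⇒ overall = 3 × 55/16 = 165/16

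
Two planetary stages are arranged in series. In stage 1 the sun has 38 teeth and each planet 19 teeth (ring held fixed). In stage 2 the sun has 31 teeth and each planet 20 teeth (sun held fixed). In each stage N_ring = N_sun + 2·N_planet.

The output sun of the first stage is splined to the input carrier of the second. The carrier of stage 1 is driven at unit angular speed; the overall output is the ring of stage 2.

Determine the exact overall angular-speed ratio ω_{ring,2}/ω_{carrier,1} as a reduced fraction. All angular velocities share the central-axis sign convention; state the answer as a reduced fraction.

306/71

Stage 1: N_ring = 38 + 2·19 = 76
Stage 1: 38(ω_s−ω_c) = −76(ω_r−ω_c),  ω_r=0, ω_c=1
Stage 1: ω_s = 1 − (76/38)(0−1) = 3
  ⇒ ω_s¹/ω_c¹ = 3
Stage 2: N_ring = 31 + 2·20 = 71
Stage 2: 31(ω_s−ω_c) = −71(ω_r−ω_c),  ω_s=0, ω_c=1
Stage 2: ω_r = 1 − (31/71)(0−1) = 102/71
  ⇒ ω_r²/ω_c² = 102/71
Coupling ω_c² = ω_s¹ ⇒ overall = 3 × 102/71 = 306/71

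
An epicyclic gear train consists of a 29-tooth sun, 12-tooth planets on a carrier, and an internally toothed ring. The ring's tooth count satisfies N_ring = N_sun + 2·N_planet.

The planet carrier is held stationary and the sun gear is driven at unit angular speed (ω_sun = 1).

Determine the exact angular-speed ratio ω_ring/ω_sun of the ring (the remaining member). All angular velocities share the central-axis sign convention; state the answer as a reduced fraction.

N_ring = 29 + 2·12 = 53
29(ω_s−ω_c) = −53(ω_r−ω_c),  ω_c=0, ω_s=1
ω_r = 0 − (29/53)(1−0) = -29/53
ω_r/ω_s = -29/53

-29/53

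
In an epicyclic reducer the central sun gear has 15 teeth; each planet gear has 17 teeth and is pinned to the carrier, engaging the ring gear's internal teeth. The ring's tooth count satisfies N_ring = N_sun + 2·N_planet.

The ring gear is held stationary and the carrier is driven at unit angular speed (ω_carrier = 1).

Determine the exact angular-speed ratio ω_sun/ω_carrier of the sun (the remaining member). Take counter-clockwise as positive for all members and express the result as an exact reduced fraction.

64/15

N_ring = 15 + 2·17 = 49
15(ω_s−ω_c) = −49(ω_r−ω_c),  ω_r=0, ω_c=1
ω_s = 1 − (49/15)(0−1) = 64/15
ω_s/ω_c = 64/15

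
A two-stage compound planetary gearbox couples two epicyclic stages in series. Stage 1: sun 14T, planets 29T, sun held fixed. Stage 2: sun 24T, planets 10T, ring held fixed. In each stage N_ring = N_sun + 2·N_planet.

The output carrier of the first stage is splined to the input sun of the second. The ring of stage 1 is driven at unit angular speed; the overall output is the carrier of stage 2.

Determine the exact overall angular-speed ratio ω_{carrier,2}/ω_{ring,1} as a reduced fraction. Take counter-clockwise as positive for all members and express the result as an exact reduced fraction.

Stage 1: N_ring = 14 + 2·29 = 72
Stage 1: 14(ω_s−ω_c) = −72(ω_r−ω_c),  ω_s=0, ω_r=1
Stage 1: 14(0−ω_c) = −72(1−ω_c)  ⇒  86ω_c = 72  ⇒  ω_c = 36/43
  ⇒ ω_c¹/ω_r¹ = 36/43
Stage 2: N_ring = 24 + 2·10 = 44
Stage 2: 24(ω_s−ω_c) = −44(ω_r−ω_c),  ω_r=0, ω_s=1
Stage 2: 24(1−ω_c) = −44(0−ω_c)  ⇒  68ω_c = 24  ⇒  ω_c = 6/17
  ⇒ ω_c²/ω_s² = 6/17
Coupling ω_s² = ω_c¹ ⇒ overall = 36/43 × 6/17 = 216/731

216/731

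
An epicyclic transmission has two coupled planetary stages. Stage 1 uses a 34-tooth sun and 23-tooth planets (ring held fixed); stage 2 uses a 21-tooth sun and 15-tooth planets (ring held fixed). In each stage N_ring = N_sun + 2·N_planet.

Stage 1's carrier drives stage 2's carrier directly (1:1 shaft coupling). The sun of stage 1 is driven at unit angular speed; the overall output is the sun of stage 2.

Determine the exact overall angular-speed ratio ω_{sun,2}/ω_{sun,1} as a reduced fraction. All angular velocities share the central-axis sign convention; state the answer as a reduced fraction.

136/133

Stage 1: N_ring = 34 + 2·23 = 80
Stage 1: 34(ω_s−ω_c) = −80(ω_r−ω_c),  ω_r=0, ω_s=1
Stage 1: 34(1−ω_c) = −80(0−ω_c)  ⇒  114ω_c = 34  ⇒  ω_c = 17/57
  ⇒ ω_c¹/ω_s¹ = 17/57
Stage 2: N_ring = 21 + 2·15 = 51
Stage 2: 21(ω_s−ω_c) = −51(ω_r−ω_c),  ω_r=0, ω_c=1
Stage 2: ω_s = 1 − (51/21)(0−1) = 24/7
  ⇒ ω_s²/ω_c² = 24/7
Coupling ω_c² = ω_c¹ ⇒ overall = 17/57 × 24/7 = 136/133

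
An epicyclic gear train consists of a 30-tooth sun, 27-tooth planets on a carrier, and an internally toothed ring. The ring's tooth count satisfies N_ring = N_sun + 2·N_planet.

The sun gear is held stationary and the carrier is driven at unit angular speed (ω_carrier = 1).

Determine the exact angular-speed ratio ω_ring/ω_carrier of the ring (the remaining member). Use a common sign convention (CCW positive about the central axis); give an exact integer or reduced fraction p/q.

19/14

N_ring = 30 + 2·27 = 84
30(ω_s−ω_c) = −84(ω_r−ω_c),  ω_s=0, ω_c=1
ω_r = 1 − (30/84)(0−1) = 19/14
ω_r/ω_c = 19/14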